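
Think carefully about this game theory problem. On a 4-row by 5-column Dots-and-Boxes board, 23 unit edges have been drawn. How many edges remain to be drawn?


Grid: 4 x 5 boxes, i.e. 5 rows and 6 columns of dots.
Horizontal edges: (rows + 1) * cols = 5 * 5 = 25
Vertical edges: rows * (cols + 1) = 4 * 6 = 24
Total edges: 25 + 24 = 49
Edges drawn: 23
Remaining: 49 - 23 = 26

26


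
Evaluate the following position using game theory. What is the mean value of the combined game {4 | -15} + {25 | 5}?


G1 = {4 | -15}, G2 = {25 | 5}
Each is a switch {a | b} with numbers a > b; its mean value is (a + b)/2, and mean value is additive over game sums: m(G1 + G2) = m(G1) + m(G2).
Mean of G1 = (4 + (-15))/2 = -11/2 = -11/2
Mean of G2 = (25 + (5))/2 = 30/2 = 15
Mean of G1 + G2 = -11/2 + 15 = 19/2

19/2


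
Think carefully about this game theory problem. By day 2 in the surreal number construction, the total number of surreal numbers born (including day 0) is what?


Day 0: {|} = 0 is born. Count = 1.
Day n: the number of surreal numbers born by day n is 2^(n+1) - 1.
By day 0: 2^1 - 1 = 1
By day 1: 2^2 - 1 = 3
By day 2: 2^3 - 1 = 7
By day 2: 7 surreal numbers.

7


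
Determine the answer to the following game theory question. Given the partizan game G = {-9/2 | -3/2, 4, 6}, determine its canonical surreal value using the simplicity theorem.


Left options: {-9/2}, max = -9/2
Right options: {-3/2, 4, 6}, min = -3/2
All options are numbers and max(Left) < min(Right), so by the simplicity theorem the value is the simplest (earliest-born) number strictly between -9/2 and -3/2.
Integers -4 through -2 all lie strictly between -9/2 and -3/2.
Among integers, the simplest (lowest birthday = smallest |n|; 0 is born on day 0, +-n on day n) is -2.
No non-integer in the interval can be simpler: if x is a non-integer in the interval, then floor(x) or ceil(x) also lies in the interval (the interval contains an integer), and both are proper prefixes of x's sign expansion, i.e. born earlier. So the game value is -2.
Game value = -2

-2


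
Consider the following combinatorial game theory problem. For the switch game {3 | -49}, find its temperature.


The game is {3 | -49}, a switch {a | b} with numbers a > b.
Cooling {a | b} by t gives {a - t | b + t}, which stops being hot when a - t = b + t, i.e. at t = (a - b)/2. So the temperature of a switch is (a - b)/2.
Temperature = (Left option - Right option) / 2
= (3 - (-49)) / 2
= 52 / 2
= 26

26


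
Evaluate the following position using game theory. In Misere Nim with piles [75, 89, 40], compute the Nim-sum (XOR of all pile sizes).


We need the XOR (exclusive or) of all pile sizes.
After XOR-ing pile 1 (size 75): 0 XOR 75 = 75
After XOR-ing pile 2 (size 89): 75 XOR 89 = 18
After XOR-ing pile 3 (size 40): 18 XOR 40 = 58
The Nim-value of this position is 58.

58


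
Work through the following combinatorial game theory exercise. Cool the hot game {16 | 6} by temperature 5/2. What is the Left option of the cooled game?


Original game: {16 | 6} (a switch {a | b} with a > b).
Cooling by t (for t below the temperature (a - b)/2 = 5) taxes each move by t: {a | b} cooled by t is {a - t | b + t}.
Cooling amount: t = 5/2
Cooled Left option: 16 - 5/2 = 27/2
Cooled Right option: 6 + 5/2 = 17/2
Cooled game: {27/2 | 17/2}
Left option = 27/2

27/2


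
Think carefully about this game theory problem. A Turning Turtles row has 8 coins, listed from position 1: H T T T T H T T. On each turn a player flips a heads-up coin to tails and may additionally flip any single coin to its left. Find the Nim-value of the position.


Coins: H T T T T H T T
Key fact: a single head at position k behaves exactly like a Nim heap of size k (turning it to T and optionally flipping a coin at j < k corresponds to moving the heap from k to j, or to 0), and heads combine as a disjunctive sum (two heads at the same place would cancel, matching j XOR j = 0). So the Nim-value is the XOR of the 1-indexed positions of the heads.
Face-up positions (1-indexed): [1, 6]
XOR 0 with 1: 0 XOR 1 = 1
XOR 1 with 6: 1 XOR 6 = 7
Nim-value = 7

7


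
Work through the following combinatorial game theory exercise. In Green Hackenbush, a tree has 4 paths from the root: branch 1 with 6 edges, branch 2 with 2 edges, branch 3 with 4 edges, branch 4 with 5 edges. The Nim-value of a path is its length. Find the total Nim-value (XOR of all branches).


The tree has 4 branches from the ground vertex.
In Green Hackenbush, the Nim-value of a simple path of length k is k.
Branch 1: length 6, Nim-value = 6
Branch 2: length 2, Nim-value = 2
Branch 3: length 4, Nim-value = 4
Branch 4: length 5, Nim-value = 5
Total Nim-value = XOR of all branch values:
0 XOR 6 = 6
6 XOR 2 = 4
4 XOR 4 = 0
0 XOR 5 = 5
Nim-value of the tree = 5

5


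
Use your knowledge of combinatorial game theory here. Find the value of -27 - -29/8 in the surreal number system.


x = -27, y = -29/8
Converting to common denominator: 8
x = -216/8, y = -29/8
x - y = -27 - -29/8 = -187/8

-187/8


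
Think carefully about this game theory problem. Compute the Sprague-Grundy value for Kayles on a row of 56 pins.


Kayles: a move removes 1 or 2 adjacent pins from a contiguous row.
Removing pins from a row of k leaves two independent rows (a, b) with a + b = k - 1 (one pin) or a + b = k - 2 (two pins); an end removal gives a = 0.
By Sprague-Grundy, G(k) = mex{ G(a) XOR G(b) } over all these splits. G(0) = 0.
G(1): splits (0,0):0^0=0 -> mex({0}) = 1
G(2): splits (0,1):0^1=1 (0,0):0^0=0 -> mex({0, 1}) = 2
G(3): splits (0,2):0^2=2 (1,1):1^1=0 (0,1):0^1=1 -> mex({0, 1, 2}) = 3
G(4): splits (0,3):0^3=3 (1,2):1^2=3 (0,2):0^2=2 (1,1):1^1=0 -> mex({0, 2, 3}) = 1
G(5): splits (0,4):0^1=1 (1,3):1^3=2 (2,2):2^2=0 (0,3):0^3=3 (1,2):1^2=3 -> mex({0, 1, 2, 3}) = 4
G(6) = mex({0, 1, 2, 4}) = 3
G(7) = mex({0, 1, 3, 4, 5}) = 2
G(8) = mex({0, 2, 3, 5, 6}) = 1
G(9) = mex({0, 1, 2, 3, 6, 7}) = 4
G(10) = mex({0, 1, 3, 4, 5, 7}) = 2
G(11) = mex({0, 1, 2, 3, 4, 5}) = 6
G(12) = mex({0, 1, 2, 3, 5, 6, 7}) = 4
G(13) = mex({0, 2, 3, 4, 6, 7}) = 1
G(14) = mex({0, 1, 4, 5, 6, 7}) = 2
G(15) = mex({0, 1, 2, 3, 4, 5, 6}) = 7
G(16) = mex({0, 2, 3, 5, 6, 7}) = 1
G(17) = mex({0, 1, 2, 3, 5, 6, 7}) = 4
G(18) = mex({0, 1, 2, 4, 5, 6}) = 3
G(19) = mex({0, 1, 3, 4, 5, 7}) = 2
G(20) = mex({0, 2, 3, 4, 5, 6, 7}) = 1
G(21) = mex({0, 1, 2, 3, 5, 6, 7}) = 4
G(22) = mex({0, 1, 2, 3, 4, 5, 7}) = 6
G(23) = mex({0, 1, 2, 3, 4, 5, 6}) = 7
G(24) = mex({0, 1, 2, 3, 5, 6, 7}) = 4
G(25) = mex({0, 2, 3, 4, 6, 7}) = 1
G(26) = mex({0, 1, 3, 4, 5, 6, 7}) = 2
G(27) = mex({0, 1, 2, 3, 4, 5, 6, 7}) = 8
G(28) = mex({0, 1, 2, 3, 4, 6, 7, 8}) = 5
G(29) = mex({0, 1, 2, 3, 5, 6, 7, 8, 9}) = 4
G(30) = mex({0, 1, 2, 3, 4, 5, 6, 9, 10}) = 7
G(31) = mex({0, 1, 3, 4, 5, 7, 10, 11}) = 2
G(32) = mex({0, 2, 3, 4, 5, 6, 7, 9, 11}) = 1
G(33) = mex({0, 1, 2, 3, 4, 5, 6, 7, 9, 12}) = 8
G(34) = mex({0, 1, 2, 3, 4, 5, 7, 8, 11, 12}) = 6
G(35) = mex({0, 1, 2, 3, 4, 5, 6, 8, 9, 10, 11}) = 7
G(36) = mex({0, 1, 2, 3, 5, 6, 7, 9, 10}) = 4
G(37) = mex({0, 2, 3, 4, 6, 7, 9, 10, 11, 12}) = 1
G(38) = mex({0, 1, 3, 4, 5, 6, 7, 9, 10, 11, 12}) = 2
G(39) = mex({0, 1, 2, 4, 5, 6, 7, 9, 10, 12, 14}) = 3
G(40) = mex({0, 2, 3, 4, 6, 7, 11, 12, 14}) = 1
G(41) = mex({0, 1, 2, 3, 5, 6, 7, 9, 10, 11, 12}) = 4
G(42) = mex({0, 1, 2, 3, 4, 5, 6, 9, 10}) = 7
G(43) = mex({0, 1, 3, 4, 5, 7, 9, 10, 12, 15}) = 2
G(44) = mex({0, 2, 3, 4, 5, 6, 7, 9, 10, 12, 15}) = 1
G(45) = mex({0, 1, 2, 3, 4, 5, 6, 7, 9, 10, 12, 14}) = 8
G(46) = mex({0, 1, 3, 4, 5, 7, 8, 11, 12, 14}) = 2
G(47) = mex({0, 1, 2, 3, 4, 5, 6, 8, 9, 10, 11, 12}) = 7
G(48) = mex({0, 1, 2, 3, 5, 6, 7, 9, 10}) = 4
G(49) = mex({0, 2, 3, 4, 6, 7, 9, 10, 11, 12, 15}) = 1
G(50) = mex({0, 1, 4, 5, 6, 7, 9, 11, 12, 14, 15}) = 2
G(51) = mex({0, 1, 2, 3, 4, 5, 6, 7, 9, 12, 14, 15}) = 8
G(52) = mex({0, 2, 3, 4, 5, 6, 7, 8, 11, 12, 15}) = 1
G(53) = mex({0, 1, 2, 3, 5, 6, 7, 8, 9, 10, 11, 12}) = 4
G(54) = mex({0, 1, 2, 3, 4, 5, 6, 9, 10}) = 7
G(55) = mex({0, 1, 3, 4, 5, 7, 9, 10, 11, 12}) = 2
G(56) = mex({0, 2, 3, 4, 5, 6, 7, 9, 10, 11, 12, 13, 14}) = 1
Therefore G(56) = 1.

1


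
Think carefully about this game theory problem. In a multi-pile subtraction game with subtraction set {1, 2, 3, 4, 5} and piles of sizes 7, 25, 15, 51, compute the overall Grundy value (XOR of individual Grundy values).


Subtraction set: {1, 2, 3, 4, 5}
For this subtraction set, G(n) = n mod 6 (period = max + 1 = 6).
Pile 1 (size 7): G(7) = 7 mod 6 = 1
Pile 2 (size 25): G(25) = 25 mod 6 = 1
Pile 3 (size 15): G(15) = 15 mod 6 = 3
Pile 4 (size 51): G(51) = 51 mod 6 = 3
Total Grundy value = XOR of all: 1 XOR 1 XOR 3 XOR 3 = 0

0


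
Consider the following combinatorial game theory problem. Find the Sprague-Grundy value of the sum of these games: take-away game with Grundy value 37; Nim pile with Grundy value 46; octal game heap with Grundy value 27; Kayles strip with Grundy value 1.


By the Sprague-Grundy theorem, the Grundy value of a sum of games is the XOR of individual Grundy values.
take-away game: Grundy value = 37. Running XOR: 0 XOR 37 = 37
Nim pile: Grundy value = 46. Running XOR: 37 XOR 46 = 11
octal game heap: Grundy value = 27. Running XOR: 11 XOR 27 = 16
Kayles strip: Grundy value = 1. Running XOR: 16 XOR 1 = 17
The combined Grundy value is 17.

17


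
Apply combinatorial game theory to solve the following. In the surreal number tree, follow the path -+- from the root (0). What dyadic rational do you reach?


Sign expansion: -+-
Rule: track bounds (lo, hi), initially (-inf, +inf). On '+', the current value becomes lo and we move to the simplest number in (value, hi): value + 1 if hi = +inf, otherwise the midpoint (value + hi)/2. On '-', the current value becomes hi and we move to value - 1 if lo = -inf, otherwise the midpoint (lo + value)/2.
Start at 0.
Step 1: sign = -, move left. Bounds: (-inf, 0). Value = -1
Step 2: sign = +, move right. Bounds: (-1, 0). Value = -1/2
Step 3: sign = -, move left. Bounds: (-1, -1/2). Value = -3/4
The surreal number with sign expansion -+- is -3/4.

-3/4


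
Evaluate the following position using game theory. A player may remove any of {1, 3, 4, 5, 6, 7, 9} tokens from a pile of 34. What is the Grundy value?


The subtraction set is S = {1, 3, 4, 5, 6, 7, 9}.
G(k) = mex{ G(k - s) : s in S, s <= k }. We compute iteratively: G(0) = 0.
G(1) = mex({0}) = 1
G(2) = mex({1}) = 0
G(3) = mex({0}) = 1
G(4) = mex({0, 1}) = 2
G(5) = mex({0, 1, 2}) = 3
G(6) = mex({0, 1, 3}) = 2
G(7) = mex({0, 1, 2}) = 3
G(8) = mex({0, 1, 2, 3}) = 4
G(9) = mex({0, 1, 2, 3, 4}) = 5
G(10) = mex({1, 2, 3, 5}) = 0
G(11) = mex({0, 2, 3, 4}) = 1
G(12) = mex({1, 2, 3, 4, 5}) = 0
G(13) = mex({0, 2, 3, 4, 5}) = 1
G(14) = mex({0, 1, 3, 4, 5}) = 2
G(15) = mex({0, 1, 2, 4, 5}) = 3
G(16) = mex({0, 1, 3, 5}) = 2
G(17) = mex({0, 1, 2, 4}) = 3
G(18) = mex({0, 1, 2, 3, 5}) = 4
Observe that G(10)..G(18) = 0, 1, 0, 1, 2, 3, 2, 3, 4 repeats G(0)..G(8) = 0, 1, 0, 1, 2, 3, 2, 3, 4.
For k >= max(S) = 9, G(k) is determined by the previous 9 values G(k-9)..G(k-1); a window of 9 consecutive values has recurred shifted by 10, so by induction G(k + 10) = G(k) for all k >= 0: the sequence is periodic from the start with period 10.
One period: G(0..9) = 0, 1, 0, 1, 2, 3, 2, 3, 4, 5.
34 mod 10 = 4, so G(34) = G(4) = 2.

2


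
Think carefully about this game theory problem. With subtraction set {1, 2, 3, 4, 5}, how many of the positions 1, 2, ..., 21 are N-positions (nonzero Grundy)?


Subtraction set S = {1, 2, 3, 4, 5}, so G(n) = n mod 6.
G(n) = 0 when n is a multiple of 6.
Multiples of 6 in [1, 21]: 3
N-positions (nonzero Grundy) = 21 - 3 = 18

18


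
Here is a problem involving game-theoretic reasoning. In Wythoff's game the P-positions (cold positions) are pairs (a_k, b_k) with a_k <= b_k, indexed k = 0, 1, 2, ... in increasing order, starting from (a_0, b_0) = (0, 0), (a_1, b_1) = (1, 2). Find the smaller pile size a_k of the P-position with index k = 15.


By Wythoff's theorem, a_k = floor(k * phi) and b_k = floor(k * phi^2) = a_k + k, where phi = (1 + sqrt(5))/2 is the golden ratio.
phi = (1 + sqrt(5))/2 = 1.618034
k = 15
k * phi = 15 * 1.618034 = 24.270510
a_15 = floor(k * phi) = 24

24


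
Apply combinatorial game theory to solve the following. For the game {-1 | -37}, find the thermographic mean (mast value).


Game = {-1 | -37}, a switch {a | b} with numbers a > b.
Its thermograph has left wall a - t and right wall b + t, which meet at t = (a - b)/2, where both equal (a + b)/2. So the mast (mean value) is at (a + b)/2.
Mean = (-1 + (-37))/2 = -38/2 = -19

-19


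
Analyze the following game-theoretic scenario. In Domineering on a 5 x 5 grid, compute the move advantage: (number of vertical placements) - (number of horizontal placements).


Board is 5 x 5 (rows x cols).
Left (vertical) placements: (rows-1) * cols = 4 * 5 = 20
Right (horizontal) placements: rows * (cols-1) = 5 * 4 = 20
Advantage = Left - Right = 20 - 20 = 0

0


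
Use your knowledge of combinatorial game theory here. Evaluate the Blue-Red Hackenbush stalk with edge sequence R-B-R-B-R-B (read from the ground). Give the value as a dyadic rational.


Edges (from ground): R-B-R-B-R-B
By Berlekamp's sign-expansion rule, a Blue-Red Hackenbush stalk has the value of the surreal number whose sign sequence is the edge sequence with B -> + and R -> -.
Sign sequence: -+-+-+
Trace the sign expansion in the surreal number tree, starting from 0:
Edge 1: R (sign -) -> bounds (-inf, 0), value = -1
Edge 2: B (sign +) -> bounds (-1, 0), value = -1/2
Edge 3: R (sign -) -> bounds (-1, -1/2), value = -3/4
Edge 4: B (sign +) -> bounds (-3/4, -1/2), value = -5/8
Edge 5: R (sign -) -> bounds (-3/4, -5/8), value = -11/16
Edge 6: B (sign +) -> bounds (-11/16, -5/8), value = -21/32
Game value = -21/32

-21/32


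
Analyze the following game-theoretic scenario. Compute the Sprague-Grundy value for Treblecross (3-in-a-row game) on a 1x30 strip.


Treblecross: place X on empty cells; 3-in-a-row wins.
Playing within two cells of an existing X lets the opponent win at once, so sensible play treats the cells i-2..i+2 around each X as dead. The player left with no safe cell loses, so this is a normal-play take-away game on strips of safe cells.
Placing X at cell i (0-indexed) of a strip of k safe cells leaves independent strips of sizes max(0, i-2) and max(0, k-i-3). Hence G(k) = mex{ G(max(0,i-2)) XOR G(max(0,k-i-3)) : 0 <= i < k }, with G(0) = 0.
G(1): splits (0,0):0^0=0 -> mex({0}) = 1
G(2): splits (0,0):0^0=0 -> mex({0}) = 1
G(3): splits (0,0):0^0=0 -> mex({0}) = 1
G(4): splits (0,1):0^1=1 (0,0):0^0=0 -> mex({0, 1}) = 2
G(5): splits (0,2):0^1=1 (0,1):0^1=1 (0,0):0^0=0 -> mex({0, 1}) = 2
G(6) = mex({1}) = 0
G(7) = mex({0, 1, 2}) = 3
G(8) = mex({0, 1, 2}) = 3
G(9) = mex({0, 2}) = 1
G(10) = mex({0, 2, 3}) = 1
G(11) = mex({0, 3}) = 1
G(12) = mex({1, 3}) = 0
G(13) = mex({0, 1, 2, 3}) = 4
G(14) = mex({0, 1, 2}) = 3
G(15) = mex({0, 1, 2}) = 3
G(16) = mex({0, 1, 2, 4}) = 3
G(17) = mex({0, 1, 3, 4}) = 2
G(18) = mex({0, 1, 3, 4}) = 2
G(19) = mex({0, 1, 3, 5}) = 2
G(20) = mex({0, 1, 2, 3, 5}) = 4
G(21) = mex({0, 1, 2, 3, 5}) = 4
G(22) = mex({1, 2, 6}) = 0
G(23) = mex({0, 1, 2, 3, 4, 6}) = 5
G(24) = mex({0, 1, 2, 3, 4}) = 5
G(25) = mex({0, 1, 3, 4, 7}) = 2
G(26) = mex({0, 1, 3, 4, 5, 7}) = 2
G(27) = mex({0, 1, 3, 5}) = 2
G(28) = mex({0, 1, 2, 5}) = 3
G(29) = mex({0, 1, 2, 4, 5, 6}) = 3
G(30) = mex({1, 2, 4, 6}) = 0
Therefore G(30) = 0.

0


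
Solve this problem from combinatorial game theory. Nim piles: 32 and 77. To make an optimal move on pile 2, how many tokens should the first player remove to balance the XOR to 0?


Piles: 32 and 77
Current XOR: 32 XOR 77 = 109 (non-zero, so this is an N-position).
To make the XOR zero, we need to find a move that balances the piles.
For pile 2 (size 77): target = 77 XOR 109 = 32
We reduce pile 2 from 77 to 32.
Tokens removed: 77 - 32 = 45
Verification: 32 XOR 32 = 0

45


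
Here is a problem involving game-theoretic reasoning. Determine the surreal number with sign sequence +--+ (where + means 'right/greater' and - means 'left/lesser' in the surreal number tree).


Sign expansion: +--+
Rule: track bounds (lo, hi), initially (-inf, +inf). On '+', the current value becomes lo and we move to the simplest number in (value, hi): value + 1 if hi = +inf, otherwise the midpoint (value + hi)/2. On '-', the current value becomes hi and we move to value - 1 if lo = -inf, otherwise the midpoint (lo + value)/2.
Start at 0.
Step 1: sign = +, move right. Bounds: (0, +inf). Value = 1
Step 2: sign = -, move left. Bounds: (0, 1). Value = 1/2
Step 3: sign = -, move left. Bounds: (0, 1/2). Value = 1/4
Step 4: sign = +, move right. Bounds: (1/4, 1/2). Value = 3/8
The surreal number with sign expansion +--+ is 3/8.

3/8


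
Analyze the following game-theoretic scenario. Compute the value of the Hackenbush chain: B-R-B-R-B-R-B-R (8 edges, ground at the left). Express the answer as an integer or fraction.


Edges (from ground): B-R-B-R-B-R-B-R
By Berlekamp's sign-expansion rule, a Blue-Red Hackenbush stalk has the value of the surreal number whose sign sequence is the edge sequence with B -> + and R -> -.
Sign sequence: +-+-+-+-
Trace the sign expansion in the surreal number tree, starting from 0:
Edge 1: B (sign +) -> bounds (0, +inf), value = 1
Edge 2: R (sign -) -> bounds (0, 1), value = 1/2
Edge 3: B (sign +) -> bounds (1/2, 1), value = 3/4
Edge 4: R (sign -) -> bounds (1/2, 3/4), value = 5/8
Edge 5: B (sign +) -> bounds (5/8, 3/4), value = 11/16
Edge 6: R (sign -) -> bounds (5/8, 11/16), value = 21/32
Edge 7: B (sign +) -> bounds (21/32, 11/16), value = 43/64
Edge 8: R (sign -) -> bounds (21/32, 43/64), value = 85/128
Game value = 85/128

85/128


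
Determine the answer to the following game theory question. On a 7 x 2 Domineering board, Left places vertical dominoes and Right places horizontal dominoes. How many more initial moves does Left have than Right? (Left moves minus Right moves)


Board is 7 x 2 (rows x cols).
Left (vertical) placements: (rows-1) * cols = 6 * 2 = 12
Right (horizontal) placements: rows * (cols-1) = 7 * 1 = 7
Advantage = Left - Right = 12 - 7 = 5

5


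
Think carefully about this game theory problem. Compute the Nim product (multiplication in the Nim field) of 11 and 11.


Nim multiplication is bilinear over XOR: (u XOR v) * w = (u*w) XOR (v*w).
So we split each operand into its bit components and XOR the pairwise Nim products.
11 = 1 + 2 + 8 (as XOR of powers of 2).
11 = 1 + 2 + 8 (as XOR of powers of 2).
Using the standard Nim-product table on single bits:
  2*2 = 3,   2*4 = 8,   2*8 = 12,
  4*4 = 6,   4*8 = 11,  8*8 = 13,
and  1*x = x (identity), k*l = l*k (commutative).
Pairwise Nim products:
  1 * 1 = 1
  1 * 2 = 2
  1 * 8 = 8
  2 * 1 = 2
  2 * 2 = 3
  2 * 8 = 12
  8 * 1 = 8
  8 * 2 = 12
  8 * 8 = 13
XOR them: 1 XOR 2 XOR 8 XOR 2 XOR 3 XOR 12 XOR 8 XOR 12 XOR 13 = 15.
Result: 11 * 11 = 15 (in Nim).

15


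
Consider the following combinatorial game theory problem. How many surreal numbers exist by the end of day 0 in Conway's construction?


Day 0: {|} = 0 is born. Count = 1.
Day n: the number of surreal numbers born by day n is 2^(n+1) - 1.
By day 0: 2^1 - 1 = 1
By day 0: 1 surreal numbers.

1


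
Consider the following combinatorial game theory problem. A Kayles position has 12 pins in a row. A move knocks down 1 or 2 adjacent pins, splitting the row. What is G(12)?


Kayles: a move removes 1 or 2 adjacent pins from a contiguous row.
Removing pins from a row of k leaves two independent rows (a, b) with a + b = k - 1 (one pin) or a + b = k - 2 (two pins); an end removal gives a = 0.
By Sprague-Grundy, G(k) = mex{ G(a) XOR G(b) } over all these splits. G(0) = 0.
G(1): splits (0,0):0^0=0 -> mex({0}) = 1
G(2): splits (0,1):0^1=1 (0,0):0^0=0 -> mex({0, 1}) = 2
G(3): splits (0,2):0^2=2 (1,1):1^1=0 (0,1):0^1=1 -> mex({0, 1, 2}) = 3
G(4): splits (0,3):0^3=3 (1,2):1^2=3 (0,2):0^2=2 (1,1):1^1=0 -> mex({0, 2, 3}) = 1
G(5): splits (0,4):0^1=1 (1,3):1^3=2 (2,2):2^2=0 (0,3):0^3=3 (1,2):1^2=3 -> mex({0, 1, 2, 3}) = 4
G(6) = mex({0, 1, 2, 4}) = 3
G(7) = mex({0, 1, 3, 4, 5}) = 2
G(8) = mex({0, 2, 3, 5, 6}) = 1
G(9) = mex({0, 1, 2, 3, 6, 7}) = 4
G(10) = mex({0, 1, 3, 4, 5, 7}) = 2
G(11) = mex({0, 1, 2, 3, 4, 5}) = 6
G(12) = mex({0, 1, 2, 3, 5, 6, 7}) = 4
Therefore G(12) = 4.

4


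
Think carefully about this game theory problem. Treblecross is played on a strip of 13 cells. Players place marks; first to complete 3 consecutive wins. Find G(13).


Treblecross: place X on empty cells; 3-in-a-row wins.
Playing within two cells of an existing X lets the opponent win at once, so sensible play treats the cells i-2..i+2 around each X as dead. The player left with no safe cell loses, so this is a normal-play take-away game on strips of safe cells.
Placing X at cell i (0-indexed) of a strip of k safe cells leaves independent strips of sizes max(0, i-2) and max(0, k-i-3). Hence G(k) = mex{ G(max(0,i-2)) XOR G(max(0,k-i-3)) : 0 <= i < k }, with G(0) = 0.
G(1): splits (0,0):0^0=0 -> mex({0}) = 1
G(2): splits (0,0):0^0=0 -> mex({0}) = 1
G(3): splits (0,0):0^0=0 -> mex({0}) = 1
G(4): splits (0,1):0^1=1 (0,0):0^0=0 -> mex({0, 1}) = 2
G(5): splits (0,2):0^1=1 (0,1):0^1=1 (0,0):0^0=0 -> mex({0, 1}) = 2
G(6) = mex({1}) = 0
G(7) = mex({0, 1, 2}) = 3
G(8) = mex({0, 1, 2}) = 3
G(9) = mex({0, 2}) = 1
G(10) = mex({0, 2, 3}) = 1
G(11) = mex({0, 3}) = 1
G(12) = mex({1, 3}) = 0
G(13) = mex({0, 1, 2, 3}) = 4
Therefore G(13) = 4.

4


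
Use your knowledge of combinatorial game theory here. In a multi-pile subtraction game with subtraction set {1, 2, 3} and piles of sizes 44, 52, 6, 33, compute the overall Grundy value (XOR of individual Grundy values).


Subtraction set: {1, 2, 3}
For this subtraction set, G(n) = n mod 4 (period = max + 1 = 4).
Pile 1 (size 44): G(44) = 44 mod 4 = 0
Pile 2 (size 52): G(52) = 52 mod 4 = 0
Pile 3 (size 6): G(6) = 6 mod 4 = 2
Pile 4 (size 33): G(33) = 33 mod 4 = 1
Total Grundy value = XOR of all: 0 XOR 0 XOR 2 XOR 1 = 3

3


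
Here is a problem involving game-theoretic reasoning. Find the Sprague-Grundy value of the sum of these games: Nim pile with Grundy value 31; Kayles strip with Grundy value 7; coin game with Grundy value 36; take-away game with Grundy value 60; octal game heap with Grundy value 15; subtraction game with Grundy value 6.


By the Sprague-Grundy theorem, the Grundy value of a sum of games is the XOR of individual Grundy values.
Nim pile: Grundy value = 31. Running XOR: 0 XOR 31 = 31
Kayles strip: Grundy value = 7. Running XOR: 31 XOR 7 = 24
coin game: Grundy value = 36. Running XOR: 24 XOR 36 = 60
take-away game: Grundy value = 60. Running XOR: 60 XOR 60 = 0
octal game heap: Grundy value = 15. Running XOR: 0 XOR 15 = 15
subtraction game: Grundy value = 6. Running XOR: 15 XOR 6 = 9
The combined Grundy value is 9.

9


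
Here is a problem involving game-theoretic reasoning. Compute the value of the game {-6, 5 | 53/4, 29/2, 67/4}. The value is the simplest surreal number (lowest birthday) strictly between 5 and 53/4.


Left options: {-6, 5}, max = 5
Right options: {53/4, 29/2, 67/4}, min = 53/4
All options are numbers and max(Left) < min(Right), so by the simplicity theorem the value is the simplest (earliest-born) number strictly between 5 and 53/4.
Integers 6 through 13 all lie strictly between 5 and 53/4.
Among integers, the simplest (lowest birthday = smallest |n|; 0 is born on day 0, +-n on day n) is 6.
No non-integer in the interval can be simpler: if x is a non-integer in the interval, then floor(x) or ceil(x) also lies in the interval (the interval contains an integer), and both are proper prefixes of x's sign expansion, i.e. born earlier. So the game value is 6.
Game value = 6

6


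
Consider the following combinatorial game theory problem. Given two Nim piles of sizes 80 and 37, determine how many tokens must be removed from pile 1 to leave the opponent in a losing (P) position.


Piles: 80 and 37
Current XOR: 80 XOR 37 = 117 (non-zero, so this is an N-position).
To make the XOR zero, we need to find a move that balances the piles.
For pile 1 (size 80): target = 80 XOR 117 = 37
We reduce pile 1 from 80 to 37.
Tokens removed: 80 - 37 = 43
Verification: 37 XOR 37 = 0

43


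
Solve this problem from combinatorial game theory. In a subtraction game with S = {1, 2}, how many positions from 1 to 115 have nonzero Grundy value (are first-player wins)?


Subtraction set S = {1, 2}, so G(n) = n mod 3.
G(n) = 0 when n is a multiple of 3.
Multiples of 3 in [1, 115]: 38
N-positions (nonzero Grundy) = 115 - 38 = 77

77


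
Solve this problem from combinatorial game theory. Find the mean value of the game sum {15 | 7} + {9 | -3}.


G1 = {15 | 7}, G2 = {9 | -3}
Each is a switch {a | b} with numbers a > b; its mean value is (a + b)/2, and mean value is additive over game sums: m(G1 + G2) = m(G1) + m(G2).
Mean of G1 = (15 + (7))/2 = 22/2 = 11
Mean of G2 = (9 + (-3))/2 = 6/2 = 3
Mean of G1 + G2 = 11 + 3 = 14

14


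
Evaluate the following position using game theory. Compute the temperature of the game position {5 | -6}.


The game is {5 | -6}, a switch {a | b} with numbers a > b.
Cooling {a | b} by t gives {a - t | b + t}, which stops being hot when a - t = b + t, i.e. at t = (a - b)/2. So the temperature of a switch is (a - b)/2.
Temperature = (Left option - Right option) / 2
= (5 - (-6)) / 2
= 11 / 2
= 11/2

11/2


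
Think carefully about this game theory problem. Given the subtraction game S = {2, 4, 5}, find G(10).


The subtraction set is S = {2, 4, 5}.
G(k) = mex{ G(k - s) : s in S, s <= k }. We compute iteratively: G(0) = 0.
G(1) = mex({}) = 0
G(2) = mex({0}) = 1
G(3) = mex({0}) = 1
G(4) = mex({0, 1}) = 2
G(5) = mex({0, 1}) = 2
G(6) = mex({0, 1, 2}) = 3
G(7) = mex({1, 2}) = 0
G(8) = mex({1, 2, 3}) = 0
G(9) = mex({0, 2}) = 1
G(10) = mex({0, 2, 3}) = 1
Therefore G(10) = 1.

1


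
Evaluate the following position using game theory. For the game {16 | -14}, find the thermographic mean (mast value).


Game = {16 | -14}, a switch {a | b} with numbers a > b.
Its thermograph has left wall a - t and right wall b + t, which meet at t = (a - b)/2, where both equal (a + b)/2. So the mast (mean value) is at (a + b)/2.
Mean = (16 + (-14))/2 = 2/2 = 1

1


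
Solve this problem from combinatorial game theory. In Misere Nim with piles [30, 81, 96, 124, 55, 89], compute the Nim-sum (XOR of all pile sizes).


We need the XOR (exclusive or) of all pile sizes.
After XOR-ing pile 1 (size 30): 0 XOR 30 = 30
After XOR-ing pile 2 (size 81): 30 XOR 81 = 79
After XOR-ing pile 3 (size 96): 79 XOR 96 = 47
After XOR-ing pile 4 (size 124): 47 XOR 124 = 83
After XOR-ing pile 5 (size 55): 83 XOR 55 = 100
After XOR-ing pile 6 (size 89): 100 XOR 89 = 61
The Nim-value of this position is 61.

61


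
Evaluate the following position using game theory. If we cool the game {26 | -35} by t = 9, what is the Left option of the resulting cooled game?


Original game: {26 | -35} (a switch {a | b} with a > b).
Cooling by t (for t below the temperature (a - b)/2 = 61/2) taxes each move by t: {a | b} cooled by t is {a - t | b + t}.
Cooling amount: t = 9
Cooled Left option: 26 - 9 = 17
Cooled Right option: -35 + 9 = -26
Cooled game: {17 | -26}
Left option = 17

17


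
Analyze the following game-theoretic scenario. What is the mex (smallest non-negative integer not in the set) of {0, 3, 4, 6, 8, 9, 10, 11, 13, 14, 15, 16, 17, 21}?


Set = {0, 3, 4, 6, 8, 9, 10, 11, 13, 14, 15, 16, 17, 21}
0 is in the set.
1 is NOT in the set. This is the mex.
mex = 1

1


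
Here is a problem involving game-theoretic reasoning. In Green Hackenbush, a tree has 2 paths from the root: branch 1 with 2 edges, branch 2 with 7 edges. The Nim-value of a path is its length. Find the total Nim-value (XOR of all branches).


The tree has 2 branches from the ground vertex.
In Green Hackenbush, the Nim-value of a simple path of length k is k.
Branch 1: length 2, Nim-value = 2
Branch 2: length 7, Nim-value = 7
Total Nim-value = XOR of all branch values:
0 XOR 2 = 2
2 XOR 7 = 5
Nim-value of the tree = 5

5


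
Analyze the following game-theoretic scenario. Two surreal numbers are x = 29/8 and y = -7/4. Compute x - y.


x = 29/8, y = -7/4
Converting to common denominator: 8
x = 29/8, y = -14/8
x - y = 29/8 - -7/4 = 43/8

43/8


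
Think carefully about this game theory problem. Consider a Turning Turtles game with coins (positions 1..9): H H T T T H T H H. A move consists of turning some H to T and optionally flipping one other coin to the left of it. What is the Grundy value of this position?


Coins: H H T T T H T H H
Key fact: a single head at position k behaves exactly like a Nim heap of size k (turning it to T and optionally flipping a coin at j < k corresponds to moving the heap from k to j, or to 0), and heads combine as a disjunctive sum (two heads at the same place would cancel, matching j XOR j = 0). So the Nim-value is the XOR of the 1-indexed positions of the heads.
Face-up positions (1-indexed): [1, 2, 6, 8, 9]
XOR 0 with 1: 0 XOR 1 = 1
XOR 1 with 2: 1 XOR 2 = 3
XOR 3 with 6: 3 XOR 6 = 5
XOR 5 with 8: 5 XOR 8 = 13
XOR 13 with 9: 13 XOR 9 = 4
Nim-value = 4

4


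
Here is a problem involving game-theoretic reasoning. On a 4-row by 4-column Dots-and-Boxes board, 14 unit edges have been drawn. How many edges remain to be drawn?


Grid: 4 x 4 boxes, i.e. 5 rows and 5 columns of dots.
Horizontal edges: (rows + 1) * cols = 5 * 4 = 20
Vertical edges: rows * (cols + 1) = 4 * 5 = 20
Total edges: 20 + 20 = 40
Edges drawn: 14
Remaining: 40 - 14 = 26

26


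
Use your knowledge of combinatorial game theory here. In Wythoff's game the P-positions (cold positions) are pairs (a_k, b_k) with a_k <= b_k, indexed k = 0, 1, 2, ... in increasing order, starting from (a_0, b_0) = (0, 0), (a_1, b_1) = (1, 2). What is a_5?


By Wythoff's theorem, a_k = floor(k * phi) and b_k = floor(k * phi^2) = a_k + k, where phi = (1 + sqrt(5))/2 is the golden ratio.
phi = (1 + sqrt(5))/2 = 1.618034
k = 5
k * phi = 5 * 1.618034 = 8.090170
a_5 = floor(k * phi) = 8

8


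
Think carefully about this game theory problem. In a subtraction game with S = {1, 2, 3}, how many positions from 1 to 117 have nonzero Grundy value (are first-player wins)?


Subtraction set S = {1, 2, 3}, so G(n) = n mod 4.
G(n) = 0 when n is a multiple of 4.
Multiples of 4 in [1, 117]: 29
N-positions (nonzero Grundy) = 117 - 29 = 88

88


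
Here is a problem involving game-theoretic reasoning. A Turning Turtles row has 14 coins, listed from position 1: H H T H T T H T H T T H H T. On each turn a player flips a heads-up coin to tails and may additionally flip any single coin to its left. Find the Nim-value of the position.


Coins: H H T H T T H T H T T H H T
Key fact: a single head at position k behaves exactly like a Nim heap of size k (turning it to T and optionally flipping a coin at j < k corresponds to moving the heap from k to j, or to 0), and heads combine as a disjunctive sum (two heads at the same place would cancel, matching j XOR j = 0). So the Nim-value is the XOR of the 1-indexed positions of the heads.
Face-up positions (1-indexed): [1, 2, 4, 7, 9, 12, 13]
XOR 0 with 1: 0 XOR 1 = 1
XOR 1 with 2: 1 XOR 2 = 3
XOR 3 with 4: 3 XOR 4 = 7
XOR 7 with 7: 7 XOR 7 = 0
XOR 0 with 9: 0 XOR 9 = 9
XOR 9 with 12: 9 XOR 12 = 5
XOR 5 with 13: 5 XOR 13 = 8
Nim-value = 8

8


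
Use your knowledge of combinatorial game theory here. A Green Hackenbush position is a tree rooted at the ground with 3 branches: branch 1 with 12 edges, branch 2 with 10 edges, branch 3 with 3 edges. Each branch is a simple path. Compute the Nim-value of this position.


The tree has 3 branches from the ground vertex.
In Green Hackenbush, the Nim-value of a simple path of length k is k.
Branch 1: length 12, Nim-value = 12
Branch 2: length 10, Nim-value = 10
Branch 3: length 3, Nim-value = 3
Total Nim-value = XOR of all branch values:
0 XOR 12 = 12
12 XOR 10 = 6
6 XOR 3 = 5
Nim-value of the tree = 5

5


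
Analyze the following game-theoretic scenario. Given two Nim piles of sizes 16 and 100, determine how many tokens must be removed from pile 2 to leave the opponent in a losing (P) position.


Piles: 16 and 100
Current XOR: 16 XOR 100 = 116 (non-zero, so this is an N-position).
To make the XOR zero, we need to find a move that balances the piles.
For pile 2 (size 100): target = 100 XOR 116 = 16
We reduce pile 2 from 100 to 16.
Tokens removed: 100 - 16 = 84
Verification: 16 XOR 16 = 0

84


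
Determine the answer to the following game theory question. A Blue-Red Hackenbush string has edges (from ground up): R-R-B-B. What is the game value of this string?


Edges (from ground): R-R-B-B
By Berlekamp's sign-expansion rule, a Blue-Red Hackenbush stalk has the value of the surreal number whose sign sequence is the edge sequence with B -> + and R -> -.
Sign sequence: --++
Trace the sign expansion in the surreal number tree, starting from 0:
Edge 1: R (sign -) -> bounds (-inf, 0), value = -1
Edge 2: R (sign -) -> bounds (-inf, -1), value = -2
Edge 3: B (sign +) -> bounds (-2, -1), value = -3/2
Edge 4: B (sign +) -> bounds (-3/2, -1), value = -5/4
Game value = -5/4

-5/4


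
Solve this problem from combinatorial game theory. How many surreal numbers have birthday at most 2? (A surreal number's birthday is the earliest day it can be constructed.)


Day 0: {|} = 0 is born. Count = 1.
Day n: the number of surreal numbers born by day n is 2^(n+1) - 1.
By day 0: 2^1 - 1 = 1
By day 1: 2^2 - 1 = 3
By day 2: 2^3 - 1 = 7
By day 2: 7 surreal numbers.

7


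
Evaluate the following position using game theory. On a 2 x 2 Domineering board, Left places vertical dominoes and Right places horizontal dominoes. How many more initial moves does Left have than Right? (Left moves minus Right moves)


Board is 2 x 2 (rows x cols).
Left (vertical) placements: (rows-1) * cols = 1 * 2 = 2
Right (horizontal) placements: rows * (cols-1) = 2 * 1 = 2
Advantage = Left - Right = 2 - 2 = 0

0


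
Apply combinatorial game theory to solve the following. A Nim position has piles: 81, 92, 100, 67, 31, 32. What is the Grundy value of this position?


We need the XOR (exclusive or) of all pile sizes.
After XOR-ing pile 1 (size 81): 0 XOR 81 = 81
After XOR-ing pile 2 (size 92): 81 XOR 92 = 13
After XOR-ing pile 3 (size 100): 13 XOR 100 = 105
After XOR-ing pile 4 (size 67): 105 XOR 67 = 42
After XOR-ing pile 5 (size 31): 42 XOR 31 = 53
After XOR-ing pile 6 (size 32): 53 XOR 32 = 21
The Nim-value of this position is 21.

21


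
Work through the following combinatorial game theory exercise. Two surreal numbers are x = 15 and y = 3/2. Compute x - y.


x = 15, y = 3/2
Converting to common denominator: 2
x = 30/2, y = 3/2
x - y = 15 - 3/2 = 27/2

27/2


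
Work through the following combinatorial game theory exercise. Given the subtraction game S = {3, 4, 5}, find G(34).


The subtraction set is S = {3, 4, 5}.
G(k) = mex{ G(k - s) : s in S, s <= k }. We compute iteratively: G(0) = 0.
G(1) = mex({}) = 0
G(2) = mex({}) = 0
G(3) = mex({0}) = 1
G(4) = mex({0}) = 1
G(5) = mex({0}) = 1
G(6) = mex({0, 1}) = 2
G(7) = mex({0, 1}) = 2
G(8) = mex({1}) = 0
G(9) = mex({1, 2}) = 0
G(10) = mex({1, 2}) = 0
G(11) = mex({0, 2}) = 1
G(12) = mex({0, 2}) = 1
Observe that G(8)..G(12) = 0, 0, 0, 1, 1 repeats G(0)..G(4) = 0, 0, 0, 1, 1.
For k >= max(S) = 5, G(k) is determined by the previous 5 values G(k-5)..G(k-1); a window of 5 consecutive values has recurred shifted by 8, so by induction G(k + 8) = G(k) for all k >= 0: the sequence is periodic from the start with period 8.
One period: G(0..7) = 0, 0, 0, 1, 1, 1, 2, 2.
34 mod 8 = 2, so G(34) = G(2) = 0.

0


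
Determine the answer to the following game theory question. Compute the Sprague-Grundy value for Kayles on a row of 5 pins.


Kayles: a move removes 1 or 2 adjacent pins from a contiguous row.
Removing pins from a row of k leaves two independent rows (a, b) with a + b = k - 1 (one pin) or a + b = k - 2 (two pins); an end removal gives a = 0.
By Sprague-Grundy, G(k) = mex{ G(a) XOR G(b) } over all these splits. G(0) = 0.
G(1): splits (0,0):0^0=0 -> mex({0}) = 1
G(2): splits (0,1):0^1=1 (0,0):0^0=0 -> mex({0, 1}) = 2
G(3): splits (0,2):0^2=2 (1,1):1^1=0 (0,1):0^1=1 -> mex({0, 1, 2}) = 3
G(4): splits (0,3):0^3=3 (1,2):1^2=3 (0,2):0^2=2 (1,1):1^1=0 -> mex({0, 2, 3}) = 1
G(5): splits (0,4):0^1=1 (1,3):1^3=2 (2,2):2^2=0 (0,3):0^3=3 (1,2):1^2=3 -> mex({0, 1, 2, 3}) = 4
Therefore G(5) = 4.

4


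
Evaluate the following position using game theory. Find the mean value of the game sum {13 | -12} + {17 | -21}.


G1 = {13 | -12}, G2 = {17 | -21}
Each is a switch {a | b} with numbers a > b; its mean value is (a + b)/2, and mean value is additive over game sums: m(G1 + G2) = m(G1) + m(G2).
Mean of G1 = (13 + (-12))/2 = 1/2 = 1/2
Mean of G2 = (17 + (-21))/2 = -4/2 = -2
Mean of G1 + G2 = 1/2 + -2 = -3/2

-3/2


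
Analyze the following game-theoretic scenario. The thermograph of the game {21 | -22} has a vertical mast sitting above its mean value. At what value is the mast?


Game = {21 | -22}, a switch {a | b} with numbers a > b.
Its thermograph has left wall a - t and right wall b + t, which meet at t = (a - b)/2, where both equal (a + b)/2. So the mast (mean value) is at (a + b)/2.
Mean = (21 + (-22))/2 = -1/2 = -1/2

-1/2


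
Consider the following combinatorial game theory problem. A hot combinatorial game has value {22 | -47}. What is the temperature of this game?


The game is {22 | -47}, a switch {a | b} with numbers a > b.
Cooling {a | b} by t gives {a - t | b + t}, which stops being hot when a - t = b + t, i.e. at t = (a - b)/2. So the temperature of a switch is (a - b)/2.
Temperature = (Left option - Right option) / 2
= (22 - (-47)) / 2
= 69 / 2
= 69/2

69/2


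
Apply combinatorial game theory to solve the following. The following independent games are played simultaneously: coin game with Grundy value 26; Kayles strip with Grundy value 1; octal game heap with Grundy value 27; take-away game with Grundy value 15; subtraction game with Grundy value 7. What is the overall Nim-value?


By the Sprague-Grundy theorem, the Grundy value of a sum of games is the XOR of individual Grundy values.
coin game: Grundy value = 26. Running XOR: 0 XOR 26 = 26
Kayles strip: Grundy value = 1. Running XOR: 26 XOR 1 = 27
octal game heap: Grundy value = 27. Running XOR: 27 XOR 27 = 0
take-away game: Grundy value = 15. Running XOR: 0 XOR 15 = 15
subtraction game: Grundy value = 7. Running XOR: 15 XOR 7 = 8
The combined Grundy value is 8.

8


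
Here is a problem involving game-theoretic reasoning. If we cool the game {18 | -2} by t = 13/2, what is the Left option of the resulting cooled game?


Original game: {18 | -2} (a switch {a | b} with a > b).
Cooling by t (for t below the temperature (a - b)/2 = 10) taxes each move by t: {a | b} cooled by t is {a - t | b + t}.
Cooling amount: t = 13/2
Cooled Left option: 18 - 13/2 = 23/2
Cooled Right option: -2 + 13/2 = 9/2
Cooled game: {23/2 | 9/2}
Left option = 23/2

23/2


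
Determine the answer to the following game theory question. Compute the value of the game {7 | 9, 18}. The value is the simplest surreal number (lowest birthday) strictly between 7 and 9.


Left options: {7}, max = 7
Right options: {9, 18}, min = 9
All options are numbers and max(Left) < min(Right), so by the simplicity theorem the value is the simplest (earliest-born) number strictly between 7 and 9.
The only integer strictly between 7 and 9 is 8.
No non-integer in the interval can be simpler: if x is a non-integer in the interval, then floor(x) or ceil(x) also lies in the interval (the interval contains an integer), and both are proper prefixes of x's sign expansion, i.e. born earlier. So the game value is 8.
Game value = 8

8


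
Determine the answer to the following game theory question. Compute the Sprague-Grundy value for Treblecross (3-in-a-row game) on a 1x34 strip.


Treblecross: place X on empty cells; 3-in-a-row wins.
Playing within two cells of an existing X lets the opponent win at once, so sensible play treats the cells i-2..i+2 around each X as dead. The player left with no safe cell loses, so this is a normal-play take-away game on strips of safe cells.
Placing X at cell i (0-indexed) of a strip of k safe cells leaves independent strips of sizes max(0, i-2) and max(0, k-i-3). Hence G(k) = mex{ G(max(0,i-2)) XOR G(max(0,k-i-3)) : 0 <= i < k }, with G(0) = 0.
G(1): splits (0,0):0^0=0 -> mex({0}) = 1
G(2): splits (0,0):0^0=0 -> mex({0}) = 1
G(3): splits (0,0):0^0=0 -> mex({0}) = 1
G(4): splits (0,1):0^1=1 (0,0):0^0=0 -> mex({0, 1}) = 2
G(5): splits (0,2):0^1=1 (0,1):0^1=1 (0,0):0^0=0 -> mex({0, 1}) = 2
G(6) = mex({1}) = 0
G(7) = mex({0, 1, 2}) = 3
G(8) = mex({0, 1, 2}) = 3
G(9) = mex({0, 2}) = 1
G(10) = mex({0, 2, 3}) = 1
G(11) = mex({0, 3}) = 1
G(12) = mex({1, 3}) = 0
G(13) = mex({0, 1, 2, 3}) = 4
G(14) = mex({0, 1, 2}) = 3
G(15) = mex({0, 1, 2}) = 3
G(16) = mex({0, 1, 2, 4}) = 3
G(17) = mex({0, 1, 3, 4}) = 2
G(18) = mex({0, 1, 3, 4}) = 2
G(19) = mex({0, 1, 3, 5}) = 2
G(20) = mex({0, 1, 2, 3, 5}) = 4
G(21) = mex({0, 1, 2, 3, 5}) = 4
G(22) = mex({1, 2, 6}) = 0
G(23) = mex({0, 1, 2, 3, 4, 6}) = 5
G(24) = mex({0, 1, 2, 3, 4}) = 5
G(25) = mex({0, 1, 3, 4, 7}) = 2
G(26) = mex({0, 1, 3, 4, 5, 7}) = 2
G(27) = mex({0, 1, 3, 5}) = 2
G(28) = mex({0, 1, 2, 5}) = 3
G(29) = mex({0, 1, 2, 4, 5, 6}) = 3
G(30) = mex({1, 2, 4, 6}) = 0
G(31) = mex({0, 1, 2, 3, 4, 6}) = 5
G(32) = mex({1, 2, 3, 4, 7}) = 0
G(33) = mex({0, 3, 7}) = 1
G(34) = mex({0, 2, 3, 5, 7}) = 1
Therefore G(34) = 1.

1
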